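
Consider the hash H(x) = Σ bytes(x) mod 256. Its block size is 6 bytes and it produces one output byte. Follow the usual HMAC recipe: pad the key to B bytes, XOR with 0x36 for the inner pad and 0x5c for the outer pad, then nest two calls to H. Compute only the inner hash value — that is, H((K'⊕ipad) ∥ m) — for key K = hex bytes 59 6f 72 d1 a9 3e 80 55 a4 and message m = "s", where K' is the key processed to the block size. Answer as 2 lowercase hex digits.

Key hex bytes 59 6f 72 d1 a9 3e 80 55 a4 is 9 bytes > B = 6, so hash it first: H(key) = 6b, then zero-pad to 6 bytes: K' = 6b 00 00 00 00 00.
K' ⊕ ipad = 5d 36 36 36 36 36.
Inner input = 5d 36 36 36 36 36 ∥ 73.
Inner hash: sum = 93+54+54+54+54+54+115 = 478; mod 256 = 222 → de.

de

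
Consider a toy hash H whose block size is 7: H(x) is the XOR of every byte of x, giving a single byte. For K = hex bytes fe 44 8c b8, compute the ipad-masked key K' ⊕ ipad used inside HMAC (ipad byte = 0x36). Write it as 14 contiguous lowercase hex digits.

Key hex bytes fe 44 8c b8 is 4 bytes ≤ B = 7; zero-pad to 7 bytes: K' = fe 44 8c b8 00 00 00.
XOR each byte with 0x36: fe⊕36=c8, 44⊕36=72, 8c⊕36=ba, b8⊕36=8e, 00⊕36=36, 00⊕36=36, 00⊕36=36.

c872ba8e363636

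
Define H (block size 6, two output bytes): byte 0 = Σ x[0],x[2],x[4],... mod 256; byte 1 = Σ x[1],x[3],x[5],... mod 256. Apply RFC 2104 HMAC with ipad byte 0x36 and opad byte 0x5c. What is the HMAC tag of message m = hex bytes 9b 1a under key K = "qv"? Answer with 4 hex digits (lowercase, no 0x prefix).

33a8

Key "qv" = 71 76 is 2 bytes ≤ B = 6; zero-pad to 6 bytes: K' = 71 76 00 00 00 00.
K' ⊕ ipad = 47 40 36 36 36 36.  K' ⊕ opad = 2d 2a 5c 5c 5c 5c.
Inner input = (K'⊕ipad) ∥ m = 47 40 36 36 36 36 ∥ 9b 1a.
Inner hash: even-index sum = 334 mod 256 = 78; odd-index sum = 198 mod 256 = 198 → 4e c6.
Outer input = (K'⊕opad) ∥ inner = 2d 2a 5c 5c 5c 5c ∥ 4e c6.
Outer hash (tag): even-index sum = 307 mod 256 = 51; odd-index sum = 424 mod 256 = 168 → 33 a8.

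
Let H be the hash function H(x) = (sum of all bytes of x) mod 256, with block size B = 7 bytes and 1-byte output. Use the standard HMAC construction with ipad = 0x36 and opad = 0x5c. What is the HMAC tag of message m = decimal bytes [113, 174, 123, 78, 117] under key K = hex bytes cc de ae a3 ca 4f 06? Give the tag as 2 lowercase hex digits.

Key hex bytes cc de ae a3 ca 4f 06 is exactly B = 7 bytes: K' = cc de ae a3 ca 4f 06.
K' ⊕ ipad = fa e8 98 95 fc 79 30.  K' ⊕ opad = 90 82 f2 ff 96 13 5a.
Inner input = (K'⊕ipad) ∥ m = fa e8 98 95 fc 79 30 ∥ 71 ae 7b 4e 75.
Inner hash: sum = 250+232+152+149+252+121+48+113+174+123+78+117 = 1809; mod 256 = 17 → 11.
Outer input = (K'⊕opad) ∥ inner = 90 82 f2 ff 96 13 5a ∥ 11.
Outer hash (tag): sum = 144+130+242+255+150+19+90+17 = 1047; mod 256 = 23 → 17.

17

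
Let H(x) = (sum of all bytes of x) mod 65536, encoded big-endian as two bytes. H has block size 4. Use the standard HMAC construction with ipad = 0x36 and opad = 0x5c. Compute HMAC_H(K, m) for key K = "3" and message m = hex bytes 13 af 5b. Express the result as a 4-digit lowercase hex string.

Key "3" = 33 is 1 byte ≤ B = 4; zero-pad to 4 bytes: K' = 33 00 00 00.
K' ⊕ ipad = 05 36 36 36.  K' ⊕ opad = 6f 5c 5c 5c.
Inner input = (K'⊕ipad) ∥ m = 05 36 36 36 ∥ 13 af 5b.
Inner hash: sum = 5+54+54+54+19+175+91 = 452 → 01 c4.
Outer input = (K'⊕opad) ∥ inner = 6f 5c 5c 5c ∥ 01 c4.
Outer hash (tag): sum = 111+92+92+92+1+196 = 584 → 02 48.

0248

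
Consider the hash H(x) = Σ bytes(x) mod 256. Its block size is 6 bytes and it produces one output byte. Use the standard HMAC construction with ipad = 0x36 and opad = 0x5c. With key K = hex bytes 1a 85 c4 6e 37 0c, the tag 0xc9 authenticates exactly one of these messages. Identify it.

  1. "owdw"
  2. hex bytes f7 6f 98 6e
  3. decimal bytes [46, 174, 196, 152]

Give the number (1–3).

Key hex bytes 1a 85 c4 6e 37 0c is exactly B = 6 bytes: K' = 1a 85 c4 6e 37 0c.
K' ⊕ ipad = 2c b3 f2 58 01 3a; K' ⊕ opad = 46 d9 98 32 6b 50.
m1: inner = H(2c b3 f2 58 01 3a 6f 77 64 77) = 25; tag = H(46 d9 98 32 6b 50 25) = c9 ← matches
m2: inner = H(2c b3 f2 58 01 3a f7 6f 98 6e) = d0; tag = H(46 d9 98 32 6b 50 d0) = 74
m3: inner = H(2c b3 f2 58 01 3a 2e ae c4 98) = 9c; tag = H(46 d9 98 32 6b 50 9c) = 40

1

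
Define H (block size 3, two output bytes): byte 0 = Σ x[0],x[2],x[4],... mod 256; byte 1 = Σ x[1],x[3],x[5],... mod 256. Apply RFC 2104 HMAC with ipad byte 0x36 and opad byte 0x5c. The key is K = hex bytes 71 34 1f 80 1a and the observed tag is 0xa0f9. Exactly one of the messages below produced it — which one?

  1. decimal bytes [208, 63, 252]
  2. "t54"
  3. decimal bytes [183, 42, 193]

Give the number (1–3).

1

Key hex bytes 71 34 1f 80 1a is 5 bytes > B = 3, so hash it first: H(key) = aa b4, then zero-pad to 3 bytes: K' = aa b4 00.
K' ⊕ ipad = 9c 82 36; K' ⊕ opad = f6 e8 5c.
m1: inner = H(9c 82 36 d0 3f fc) = 11 4e; tag = H(f6 e8 5c 11 4e) = a0f9 ← matches
m2: inner = H(9c 82 36 74 35 34) = 07 2a; tag = H(f6 e8 5c 07 2a) = 7cef
m3: inner = H(9c 82 36 b7 2a c1) = fc fa; tag = H(f6 e8 5c fc fa) = 4ce4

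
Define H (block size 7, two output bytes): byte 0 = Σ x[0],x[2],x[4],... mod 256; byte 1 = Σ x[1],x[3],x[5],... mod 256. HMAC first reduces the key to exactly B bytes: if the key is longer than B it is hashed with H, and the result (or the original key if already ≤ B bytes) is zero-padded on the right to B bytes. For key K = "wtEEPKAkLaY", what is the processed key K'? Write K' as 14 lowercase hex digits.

|K| = 11 > B = 7, so first hash the key.
H(K): even-index sum = 498 mod 256 = 242; odd-index sum = 464 mod 256 = 208 → f2 d0.
Zero-pad H(K) = f2 d0 to 7 bytes: K' = f2 d0 00 00 00 00 00.

f2d00000000000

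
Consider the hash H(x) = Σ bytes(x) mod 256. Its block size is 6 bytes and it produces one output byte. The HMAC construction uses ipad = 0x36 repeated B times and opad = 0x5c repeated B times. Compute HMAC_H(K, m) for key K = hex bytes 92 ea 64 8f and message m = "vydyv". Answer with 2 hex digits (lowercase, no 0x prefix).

Key hex bytes 92 ea 64 8f is 4 bytes ≤ B = 6; zero-pad to 6 bytes: K' = 92 ea 64 8f 00 00.
K' ⊕ ipad = a4 dc 52 b9 36 36.  K' ⊕ opad = ce b6 38 d3 5c 5c.
Inner input = (K'⊕ipad) ∥ m = a4 dc 52 b9 36 36 ∥ 76 79 64 79 76.
Inner hash: sum = 164+220+82+185+54+54+118+121+100+121+118 = 1337; mod 256 = 57 → 39.
Outer input = (K'⊕opad) ∥ inner = ce b6 38 d3 5c 5c ∥ 39.
Outer hash (tag): sum = 206+182+56+211+92+92+57 = 896; mod 256 = 128 → 80.

80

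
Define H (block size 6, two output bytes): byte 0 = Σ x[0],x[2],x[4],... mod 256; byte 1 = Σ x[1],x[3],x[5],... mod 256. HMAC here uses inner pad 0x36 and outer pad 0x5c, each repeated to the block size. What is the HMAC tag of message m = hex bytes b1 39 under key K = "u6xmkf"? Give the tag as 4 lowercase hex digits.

23b9

Key "u6xmkf" = 75 36 78 6d 6b 66 is exactly B = 6 bytes: K' = 75 36 78 6d 6b 66.
K' ⊕ ipad = 43 00 4e 5b 5d 50.  K' ⊕ opad = 29 6a 24 31 37 3a.
Inner input = (K'⊕ipad) ∥ m = 43 00 4e 5b 5d 50 ∥ b1 39.
Inner hash: even-index sum = 415 mod 256 = 159; odd-index sum = 228 mod 256 = 228 → 9f e4.
Outer input = (K'⊕opad) ∥ inner = 29 6a 24 31 37 3a ∥ 9f e4.
Outer hash (tag): even-index sum = 291 mod 256 = 35; odd-index sum = 441 mod 256 = 185 → 23 b9.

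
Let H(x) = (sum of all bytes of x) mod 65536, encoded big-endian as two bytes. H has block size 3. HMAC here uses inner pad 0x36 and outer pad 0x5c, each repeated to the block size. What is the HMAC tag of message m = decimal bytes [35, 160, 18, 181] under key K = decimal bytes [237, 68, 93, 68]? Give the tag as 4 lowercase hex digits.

Key decimal bytes [237, 68, 93, 68] = ed 44 5d 44 is 4 bytes > B = 3, so hash it first: H(key) = 01 d2, then zero-pad to 3 bytes: K' = 01 d2 00.
K' ⊕ ipad = 37 e4 36.  K' ⊕ opad = 5d 8e 5c.
Inner input = (K'⊕ipad) ∥ m = 37 e4 36 ∥ 23 a0 12 b5.
Inner hash: sum = 55+228+54+35+160+18+181 = 731 → 02 db.
Outer input = (K'⊕opad) ∥ inner = 5d 8e 5c ∥ 02 db.
Outer hash (tag): sum = 93+142+92+2+219 = 548 → 02 24.

0224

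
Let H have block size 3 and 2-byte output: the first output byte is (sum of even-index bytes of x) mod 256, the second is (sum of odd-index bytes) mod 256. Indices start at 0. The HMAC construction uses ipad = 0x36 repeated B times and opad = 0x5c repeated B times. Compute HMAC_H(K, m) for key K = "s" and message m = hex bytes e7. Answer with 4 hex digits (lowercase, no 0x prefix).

Key "s" = 73 is 1 byte ≤ B = 3; zero-pad to 3 bytes: K' = 73 00 00.
K' ⊕ ipad = 45 36 36.  K' ⊕ opad = 2f 5c 5c.
Inner input = (K'⊕ipad) ∥ m = 45 36 36 ∥ e7.
Inner hash: even-index sum = 123 mod 256 = 123; odd-index sum = 285 mod 256 = 29 → 7b 1d.
Outer input = (K'⊕opad) ∥ inner = 2f 5c 5c ∥ 7b 1d.
Outer hash (tag): even-index sum = 168 mod 256 = 168; odd-index sum = 215 mod 256 = 215 → a8 d7.

a8d7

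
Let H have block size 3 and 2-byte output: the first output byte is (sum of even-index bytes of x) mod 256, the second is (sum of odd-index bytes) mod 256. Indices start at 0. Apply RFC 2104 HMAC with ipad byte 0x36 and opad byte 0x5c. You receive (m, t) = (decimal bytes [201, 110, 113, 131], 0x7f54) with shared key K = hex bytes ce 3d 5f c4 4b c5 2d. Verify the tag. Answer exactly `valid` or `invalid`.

Key hex bytes ce 3d 5f c4 4b c5 2d is 7 bytes > B = 3, so hash it first: H(key) = a5 c6, then zero-pad to 3 bytes: K' = a5 c6 00.
K' ⊕ ipad = 93 f0 36; K' ⊕ opad = f9 9a 5c.
Inner hash: even-index sum = 442 mod 256 = 186; odd-index sum = 554 mod 256 = 42 → ba 2a.
Outer hash (recomputed tag): even-index sum = 383 mod 256 = 127; odd-index sum = 340 mod 256 = 84 → 7f 54.
Recomputed tag = 7f54; claimed = 7f54 → match.

valid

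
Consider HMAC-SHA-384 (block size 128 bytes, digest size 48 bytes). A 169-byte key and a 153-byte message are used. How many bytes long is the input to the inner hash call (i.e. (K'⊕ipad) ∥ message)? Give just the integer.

Key is 169 > 128 bytes, so it is hashed to 48 bytes then zero-padded to 128: |K'| = 128.
Inner input = (K'⊕ipad) ∥ m → 128 + 153 = 281 bytes.

281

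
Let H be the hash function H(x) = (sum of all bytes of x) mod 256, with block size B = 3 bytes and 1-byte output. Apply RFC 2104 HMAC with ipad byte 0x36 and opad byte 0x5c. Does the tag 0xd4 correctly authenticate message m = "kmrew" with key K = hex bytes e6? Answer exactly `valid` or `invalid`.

Key hex bytes e6 is 1 byte ≤ B = 3; zero-pad to 3 bytes: K' = e6 00 00.
K' ⊕ ipad = d0 36 36; K' ⊕ opad = ba 5c 5c.
Inner hash: sum = 208+54+54+107+109+114+101+119 = 866; mod 256 = 98 → 62.
Outer hash (recomputed tag): sum = 186+92+92+98 = 468; mod 256 = 212 → d4.
Recomputed tag = d4; claimed = d4 → match.

valid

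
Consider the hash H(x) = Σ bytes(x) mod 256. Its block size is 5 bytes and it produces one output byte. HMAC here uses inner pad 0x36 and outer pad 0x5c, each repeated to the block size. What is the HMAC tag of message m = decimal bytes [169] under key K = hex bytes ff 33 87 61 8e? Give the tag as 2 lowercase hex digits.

Key hex bytes ff 33 87 61 8e is exactly B = 5 bytes: K' = ff 33 87 61 8e.
K' ⊕ ipad = c9 05 b1 57 b8.  K' ⊕ opad = a3 6f db 3d d2.
Inner input = (K'⊕ipad) ∥ m = c9 05 b1 57 b8 ∥ a9.
Inner hash: sum = 201+5+177+87+184+169 = 823; mod 256 = 55 → 37.
Outer input = (K'⊕opad) ∥ inner = a3 6f db 3d d2 ∥ 37.
Outer hash (tag): sum = 163+111+219+61+210+55 = 819; mod 256 = 51 → 33.

33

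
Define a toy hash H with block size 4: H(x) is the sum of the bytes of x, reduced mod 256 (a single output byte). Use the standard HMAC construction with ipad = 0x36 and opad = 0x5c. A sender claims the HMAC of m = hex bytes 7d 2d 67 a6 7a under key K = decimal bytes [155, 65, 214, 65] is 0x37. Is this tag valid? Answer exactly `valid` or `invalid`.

Key decimal bytes [155, 65, 214, 65] = 9b 41 d6 41 is exactly B = 4 bytes: K' = 9b 41 d6 41.
K' ⊕ ipad = ad 77 e0 77; K' ⊕ opad = c7 1d 8a 1d.
Inner hash: sum = 173+119+224+119+125+45+103+166+122 = 1196; mod 256 = 172 → ac.
Outer hash (recomputed tag): sum = 199+29+138+29+172 = 567; mod 256 = 55 → 37.
Recomputed tag = 37; claimed = 37 → match.

valid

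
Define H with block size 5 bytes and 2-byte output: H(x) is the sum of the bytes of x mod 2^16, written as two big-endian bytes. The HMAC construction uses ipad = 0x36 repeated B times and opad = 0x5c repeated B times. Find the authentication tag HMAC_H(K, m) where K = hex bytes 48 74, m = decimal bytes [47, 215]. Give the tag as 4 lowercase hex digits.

Key hex bytes 48 74 is 2 bytes ≤ B = 5; zero-pad to 5 bytes: K' = 48 74 00 00 00.
K' ⊕ ipad = 7e 42 36 36 36.  K' ⊕ opad = 14 28 5c 5c 5c.
Inner input = (K'⊕ipad) ∥ m = 7e 42 36 36 36 ∥ 2f d7.
Inner hash: sum = 126+66+54+54+54+47+215 = 616 → 02 68.
Outer input = (K'⊕opad) ∥ inner = 14 28 5c 5c 5c ∥ 02 68.
Outer hash (tag): sum = 20+40+92+92+92+2+104 = 442 → 01 ba.

01ba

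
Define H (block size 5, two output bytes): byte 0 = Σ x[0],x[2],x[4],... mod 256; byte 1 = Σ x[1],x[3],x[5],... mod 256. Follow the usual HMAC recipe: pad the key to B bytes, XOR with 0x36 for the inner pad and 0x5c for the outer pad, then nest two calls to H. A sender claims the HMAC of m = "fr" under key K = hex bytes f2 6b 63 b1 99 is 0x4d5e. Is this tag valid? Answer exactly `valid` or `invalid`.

invalid

Key hex bytes f2 6b 63 b1 99 is exactly B = 5 bytes: K' = f2 6b 63 b1 99.
K' ⊕ ipad = c4 5d 55 87 af; K' ⊕ opad = ae 37 3f ed c5.
Inner hash: even-index sum = 570 mod 256 = 58; odd-index sum = 330 mod 256 = 74 → 3a 4a.
Outer hash (recomputed tag): even-index sum = 508 mod 256 = 252; odd-index sum = 350 mod 256 = 94 → fc 5e.
Recomputed tag = fc5e; claimed = 4d5e → mismatch.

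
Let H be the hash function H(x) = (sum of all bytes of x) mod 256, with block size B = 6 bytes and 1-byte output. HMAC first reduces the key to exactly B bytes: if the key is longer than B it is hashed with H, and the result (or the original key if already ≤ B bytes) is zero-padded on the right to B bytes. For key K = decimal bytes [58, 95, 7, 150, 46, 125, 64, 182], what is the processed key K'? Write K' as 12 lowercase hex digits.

|K| = 8 > B = 6, so first hash the key.
H(K): sum = 58+95+7+150+46+125+64+182 = 727; mod 256 = 215 → d7.
Zero-pad H(K) = d7 to 6 bytes: K' = d7 00 00 00 00 00.

d70000000000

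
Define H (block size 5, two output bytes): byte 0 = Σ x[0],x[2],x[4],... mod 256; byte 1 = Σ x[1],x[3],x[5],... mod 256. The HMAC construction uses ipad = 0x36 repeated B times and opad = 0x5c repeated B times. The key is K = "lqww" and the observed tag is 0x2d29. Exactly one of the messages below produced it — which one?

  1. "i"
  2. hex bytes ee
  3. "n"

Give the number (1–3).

2

Key "lqww" = 6c 71 77 77 is 4 bytes ≤ B = 5; zero-pad to 5 bytes: K' = 6c 71 77 77 00.
K' ⊕ ipad = 5a 47 41 41 36; K' ⊕ opad = 30 2d 2b 2b 5c.
m1: inner = H(5a 47 41 41 36 69) = d1 f1; tag = H(30 2d 2b 2b 5c d1 f1) = a829
m2: inner = H(5a 47 41 41 36 ee) = d1 76; tag = H(30 2d 2b 2b 5c d1 76) = 2d29 ← matches
m3: inner = H(5a 47 41 41 36 6e) = d1 f6; tag = H(30 2d 2b 2b 5c d1 f6) = ad29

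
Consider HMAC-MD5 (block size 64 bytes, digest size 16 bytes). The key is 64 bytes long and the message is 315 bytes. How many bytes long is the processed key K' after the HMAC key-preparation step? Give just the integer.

64

Key is 64 ≤ 64 bytes, zero-padded: |K'| = 64.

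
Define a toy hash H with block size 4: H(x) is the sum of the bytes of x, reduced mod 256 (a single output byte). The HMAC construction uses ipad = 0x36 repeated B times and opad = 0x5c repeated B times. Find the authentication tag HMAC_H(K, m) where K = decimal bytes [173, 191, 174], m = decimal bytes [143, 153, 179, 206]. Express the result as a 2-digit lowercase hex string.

Key decimal bytes [173, 191, 174] = ad bf ae is 3 bytes ≤ B = 4; zero-pad to 4 bytes: K' = ad bf ae 00.
K' ⊕ ipad = 9b 89 98 36.  K' ⊕ opad = f1 e3 f2 5c.
Inner input = (K'⊕ipad) ∥ m = 9b 89 98 36 ∥ 8f 99 b3 ce.
Inner hash: sum = 155+137+152+54+143+153+179+206 = 1179; mod 256 = 155 → 9b.
Outer input = (K'⊕opad) ∥ inner = f1 e3 f2 5c ∥ 9b.
Outer hash (tag): sum = 241+227+242+92+155 = 957; mod 256 = 189 → bd.

bd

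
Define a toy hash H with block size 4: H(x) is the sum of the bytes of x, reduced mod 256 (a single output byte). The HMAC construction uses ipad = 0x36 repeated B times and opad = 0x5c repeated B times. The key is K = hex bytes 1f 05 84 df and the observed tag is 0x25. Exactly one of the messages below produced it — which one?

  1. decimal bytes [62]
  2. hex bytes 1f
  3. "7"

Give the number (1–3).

3

Key hex bytes 1f 05 84 df is exactly B = 4 bytes: K' = 1f 05 84 df.
K' ⊕ ipad = 29 33 b2 e9; K' ⊕ opad = 43 59 d8 83.
m1: inner = H(29 33 b2 e9 3e) = 35; tag = H(43 59 d8 83 35) = 2c
m2: inner = H(29 33 b2 e9 1f) = 16; tag = H(43 59 d8 83 16) = 0d
m3: inner = H(29 33 b2 e9 37) = 2e; tag = H(43 59 d8 83 2e) = 25 ← matches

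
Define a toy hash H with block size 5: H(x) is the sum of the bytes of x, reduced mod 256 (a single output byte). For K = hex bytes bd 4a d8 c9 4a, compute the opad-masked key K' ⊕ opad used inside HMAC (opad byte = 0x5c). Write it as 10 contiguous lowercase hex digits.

e116849516

Key hex bytes bd 4a d8 c9 4a is exactly B = 5 bytes: K' = bd 4a d8 c9 4a.
XOR each byte with 0x5c: bd⊕5c=e1, 4a⊕5c=16, d8⊕5c=84, c9⊕5c=95, 4a⊕5c=16.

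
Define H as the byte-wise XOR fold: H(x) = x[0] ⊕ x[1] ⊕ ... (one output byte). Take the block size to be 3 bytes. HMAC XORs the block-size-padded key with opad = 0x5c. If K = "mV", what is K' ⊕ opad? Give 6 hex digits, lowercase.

310a5c

Key "mV" = 6d 56 is 2 bytes ≤ B = 3; zero-pad to 3 bytes: K' = 6d 56 00.
XOR each byte with 0x5c: 6d⊕5c=31, 56⊕5c=0a, 00⊕5c=5c.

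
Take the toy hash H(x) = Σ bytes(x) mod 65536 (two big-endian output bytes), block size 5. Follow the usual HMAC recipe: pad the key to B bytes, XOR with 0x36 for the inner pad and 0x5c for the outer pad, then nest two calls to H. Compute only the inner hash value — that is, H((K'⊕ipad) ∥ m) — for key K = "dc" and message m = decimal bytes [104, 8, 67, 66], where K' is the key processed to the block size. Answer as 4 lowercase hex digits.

023e

Key "dc" = 64 63 is 2 bytes ≤ B = 5; zero-pad to 5 bytes: K' = 64 63 00 00 00.
K' ⊕ ipad = 52 55 36 36 36.
Inner input = 52 55 36 36 36 ∥ 68 08 43 42.
Inner hash: sum = 82+85+54+54+54+104+8+67+66 = 574 → 02 3e.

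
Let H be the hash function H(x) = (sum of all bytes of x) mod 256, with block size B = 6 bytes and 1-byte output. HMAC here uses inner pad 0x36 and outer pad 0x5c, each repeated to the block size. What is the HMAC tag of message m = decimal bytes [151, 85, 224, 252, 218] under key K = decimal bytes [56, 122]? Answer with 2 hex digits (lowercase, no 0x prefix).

ce

Key decimal bytes [56, 122] = 38 7a is 2 bytes ≤ B = 6; zero-pad to 6 bytes: K' = 38 7a 00 00 00 00.
K' ⊕ ipad = 0e 4c 36 36 36 36.  K' ⊕ opad = 64 26 5c 5c 5c 5c.
Inner input = (K'⊕ipad) ∥ m = 0e 4c 36 36 36 36 ∥ 97 55 e0 fc da.
Inner hash: sum = 14+76+54+54+54+54+151+85+224+252+218 = 1236; mod 256 = 212 → d4.
Outer input = (K'⊕opad) ∥ inner = 64 26 5c 5c 5c 5c ∥ d4.
Outer hash (tag): sum = 100+38+92+92+92+92+212 = 718; mod 256 = 206 → ce.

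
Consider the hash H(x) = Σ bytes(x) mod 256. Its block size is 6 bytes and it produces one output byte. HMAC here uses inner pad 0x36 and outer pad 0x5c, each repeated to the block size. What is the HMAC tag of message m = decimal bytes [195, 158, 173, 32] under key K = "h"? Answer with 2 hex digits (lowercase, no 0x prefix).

9a

Key "h" = 68 is 1 byte ≤ B = 6; zero-pad to 6 bytes: K' = 68 00 00 00 00 00.
K' ⊕ ipad = 5e 36 36 36 36 36.  K' ⊕ opad = 34 5c 5c 5c 5c 5c.
Inner input = (K'⊕ipad) ∥ m = 5e 36 36 36 36 36 ∥ c3 9e ad 20.
Inner hash: sum = 94+54+54+54+54+54+195+158+173+32 = 922; mod 256 = 154 → 9a.
Outer input = (K'⊕opad) ∥ inner = 34 5c 5c 5c 5c 5c ∥ 9a.
Outer hash (tag): sum = 52+92+92+92+92+92+154 = 666; mod 256 = 154 → 9a.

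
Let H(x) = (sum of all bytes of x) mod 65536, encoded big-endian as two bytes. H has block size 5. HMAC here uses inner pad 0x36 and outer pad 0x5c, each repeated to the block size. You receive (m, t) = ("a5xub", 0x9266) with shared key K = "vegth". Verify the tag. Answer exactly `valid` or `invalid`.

invalid

Key "vegth" = 76 65 67 74 68 is exactly B = 5 bytes: K' = 76 65 67 74 68.
K' ⊕ ipad = 40 53 51 42 5e; K' ⊕ opad = 2a 39 3b 28 34.
Inner hash: sum = 64+83+81+66+94+97+53+120+117+98 = 873 → 03 69.
Outer hash (recomputed tag): sum = 42+57+59+40+52+3+105 = 358 → 01 66.
Recomputed tag = 0166; claimed = 9266 → mismatch.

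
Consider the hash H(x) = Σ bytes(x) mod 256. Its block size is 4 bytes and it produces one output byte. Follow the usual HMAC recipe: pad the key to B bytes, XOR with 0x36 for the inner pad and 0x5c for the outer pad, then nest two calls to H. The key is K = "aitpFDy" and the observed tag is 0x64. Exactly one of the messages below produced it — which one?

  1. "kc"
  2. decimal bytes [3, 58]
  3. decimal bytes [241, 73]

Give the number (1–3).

3

Key "aitpFDy" = 61 69 74 70 46 44 79 is 7 bytes > B = 4, so hash it first: H(key) = b1, then zero-pad to 4 bytes: K' = b1 00 00 00.
K' ⊕ ipad = 87 36 36 36; K' ⊕ opad = ed 5c 5c 5c.
m1: inner = H(87 36 36 36 6b 63) = f7; tag = H(ed 5c 5c 5c f7) = f8
m2: inner = H(87 36 36 36 03 3a) = 66; tag = H(ed 5c 5c 5c 66) = 67
m3: inner = H(87 36 36 36 f1 49) = 63; tag = H(ed 5c 5c 5c 63) = 64 ← matches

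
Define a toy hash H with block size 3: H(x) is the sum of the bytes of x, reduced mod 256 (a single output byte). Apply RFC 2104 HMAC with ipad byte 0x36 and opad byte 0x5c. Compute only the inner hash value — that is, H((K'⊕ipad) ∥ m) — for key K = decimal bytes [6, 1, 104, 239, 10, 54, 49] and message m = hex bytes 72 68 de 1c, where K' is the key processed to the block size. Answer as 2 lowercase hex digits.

39

Key decimal bytes [6, 1, 104, 239, 10, 54, 49] = 06 01 68 ef 0a 36 31 is 7 bytes > B = 3, so hash it first: H(key) = cf, then zero-pad to 3 bytes: K' = cf 00 00.
K' ⊕ ipad = f9 36 36.
Inner input = f9 36 36 ∥ 72 68 de 1c.
Inner hash: sum = 249+54+54+114+104+222+28 = 825; mod 256 = 57 → 39.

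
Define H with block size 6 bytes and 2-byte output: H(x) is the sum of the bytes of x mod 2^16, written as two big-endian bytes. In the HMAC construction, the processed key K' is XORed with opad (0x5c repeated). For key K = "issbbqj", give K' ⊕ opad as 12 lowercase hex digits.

5eb25c5c5c5c

Key "issbbqj" = 69 73 73 62 62 71 6a is 7 bytes > B = 6, so hash it first: H(key) = 02 ee, then zero-pad to 6 bytes: K' = 02 ee 00 00 00 00.
XOR each byte with 0x5c: 02⊕5c=5e, ee⊕5c=b2, 00⊕5c=5c, 00⊕5c=5c, 00⊕5c=5c, 00⊕5c=5c.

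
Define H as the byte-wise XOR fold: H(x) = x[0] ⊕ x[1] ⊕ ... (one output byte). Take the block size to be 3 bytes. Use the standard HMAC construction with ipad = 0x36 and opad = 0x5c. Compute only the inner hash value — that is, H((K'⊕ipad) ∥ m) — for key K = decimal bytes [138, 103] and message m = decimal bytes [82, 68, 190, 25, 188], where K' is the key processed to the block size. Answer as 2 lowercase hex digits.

d6

Key decimal bytes [138, 103] = 8a 67 is 2 bytes ≤ B = 3; zero-pad to 3 bytes: K' = 8a 67 00.
K' ⊕ ipad = bc 51 36.
Inner input = bc 51 36 ∥ 52 44 be 19 bc.
Inner hash: XOR bc⊕51⊕36⊕52⊕44⊕be⊕19⊕bc = d6.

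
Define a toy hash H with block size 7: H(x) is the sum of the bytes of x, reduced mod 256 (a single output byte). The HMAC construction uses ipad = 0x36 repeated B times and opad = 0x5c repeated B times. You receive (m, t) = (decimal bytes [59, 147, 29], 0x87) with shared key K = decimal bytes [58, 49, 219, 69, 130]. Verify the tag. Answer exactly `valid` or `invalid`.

valid

Key decimal bytes [58, 49, 219, 69, 130] = 3a 31 db 45 82 is 5 bytes ≤ B = 7; zero-pad to 7 bytes: K' = 3a 31 db 45 82 00 00.
K' ⊕ ipad = 0c 07 ed 73 b4 36 36; K' ⊕ opad = 66 6d 87 19 de 5c 5c.
Inner hash: sum = 12+7+237+115+180+54+54+59+147+29 = 894; mod 256 = 126 → 7e.
Outer hash (recomputed tag): sum = 102+109+135+25+222+92+92+126 = 903; mod 256 = 135 → 87.
Recomputed tag = 87; claimed = 87 → match.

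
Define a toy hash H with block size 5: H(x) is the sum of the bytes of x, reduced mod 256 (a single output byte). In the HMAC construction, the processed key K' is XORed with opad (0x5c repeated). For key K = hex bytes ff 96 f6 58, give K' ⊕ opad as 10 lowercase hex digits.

Key hex bytes ff 96 f6 58 is 4 bytes ≤ B = 5; zero-pad to 5 bytes: K' = ff 96 f6 58 00.
XOR each byte with 0x5c: ff⊕5c=a3, 96⊕5c=ca, f6⊕5c=aa, 58⊕5c=04, 00⊕5c=5c.

a3caaa045c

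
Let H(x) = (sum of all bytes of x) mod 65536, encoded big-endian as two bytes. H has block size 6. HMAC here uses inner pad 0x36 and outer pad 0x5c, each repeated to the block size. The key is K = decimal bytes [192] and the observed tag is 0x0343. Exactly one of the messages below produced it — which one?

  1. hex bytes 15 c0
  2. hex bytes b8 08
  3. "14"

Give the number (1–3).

1

Key decimal bytes [192] = c0 is 1 byte ≤ B = 6; zero-pad to 6 bytes: K' = c0 00 00 00 00 00.
K' ⊕ ipad = f6 36 36 36 36 36; K' ⊕ opad = 9c 5c 5c 5c 5c 5c.
m1: inner = H(f6 36 36 36 36 36 15 c0) = 02 d9; tag = H(9c 5c 5c 5c 5c 5c 02 d9) = 0343 ← matches
m2: inner = H(f6 36 36 36 36 36 b8 08) = 02 c4; tag = H(9c 5c 5c 5c 5c 5c 02 c4) = 032e
m3: inner = H(f6 36 36 36 36 36 31 34) = 02 69; tag = H(9c 5c 5c 5c 5c 5c 02 69) = 02d3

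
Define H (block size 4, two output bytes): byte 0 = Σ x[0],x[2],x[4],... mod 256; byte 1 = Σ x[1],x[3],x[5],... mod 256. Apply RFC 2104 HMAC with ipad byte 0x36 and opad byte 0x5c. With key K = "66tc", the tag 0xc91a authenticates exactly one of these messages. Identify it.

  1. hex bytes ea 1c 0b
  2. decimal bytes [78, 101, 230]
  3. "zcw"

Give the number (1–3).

1

Key "66tc" = 36 36 74 63 is exactly B = 4 bytes: K' = 36 36 74 63.
K' ⊕ ipad = 00 00 42 55; K' ⊕ opad = 6a 6a 28 3f.
m1: inner = H(00 00 42 55 ea 1c 0b) = 37 71; tag = H(6a 6a 28 3f 37 71) = c91a ← matches
m2: inner = H(00 00 42 55 4e 65 e6) = 76 ba; tag = H(6a 6a 28 3f 76 ba) = 0863
m3: inner = H(00 00 42 55 7a 63 77) = 33 b8; tag = H(6a 6a 28 3f 33 b8) = c561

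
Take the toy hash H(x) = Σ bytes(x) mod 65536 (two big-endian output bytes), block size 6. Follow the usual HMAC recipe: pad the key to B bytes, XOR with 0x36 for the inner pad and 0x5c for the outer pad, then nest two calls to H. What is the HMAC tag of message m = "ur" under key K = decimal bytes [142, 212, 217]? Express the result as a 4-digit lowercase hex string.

0309

Key decimal bytes [142, 212, 217] = 8e d4 d9 is 3 bytes ≤ B = 6; zero-pad to 6 bytes: K' = 8e d4 d9 00 00 00.
K' ⊕ ipad = b8 e2 ef 36 36 36.  K' ⊕ opad = d2 88 85 5c 5c 5c.
Inner input = (K'⊕ipad) ∥ m = b8 e2 ef 36 36 36 ∥ 75 72.
Inner hash: sum = 184+226+239+54+54+54+117+114 = 1042 → 04 12.
Outer input = (K'⊕opad) ∥ inner = d2 88 85 5c 5c 5c ∥ 04 12.
Outer hash (tag): sum = 210+136+133+92+92+92+4+18 = 777 → 03 09.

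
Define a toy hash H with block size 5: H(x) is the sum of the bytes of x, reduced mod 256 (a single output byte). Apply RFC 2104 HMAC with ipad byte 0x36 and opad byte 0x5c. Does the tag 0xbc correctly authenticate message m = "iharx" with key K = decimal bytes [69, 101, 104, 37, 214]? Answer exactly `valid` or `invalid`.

Key decimal bytes [69, 101, 104, 37, 214] = 45 65 68 25 d6 is exactly B = 5 bytes: K' = 45 65 68 25 d6.
K' ⊕ ipad = 73 53 5e 13 e0; K' ⊕ opad = 19 39 34 79 8a.
Inner hash: sum = 115+83+94+19+224+105+104+97+114+120 = 1075; mod 256 = 51 → 33.
Outer hash (recomputed tag): sum = 25+57+52+121+138+51 = 444; mod 256 = 188 → bc.
Recomputed tag = bc; claimed = bc → match.

valid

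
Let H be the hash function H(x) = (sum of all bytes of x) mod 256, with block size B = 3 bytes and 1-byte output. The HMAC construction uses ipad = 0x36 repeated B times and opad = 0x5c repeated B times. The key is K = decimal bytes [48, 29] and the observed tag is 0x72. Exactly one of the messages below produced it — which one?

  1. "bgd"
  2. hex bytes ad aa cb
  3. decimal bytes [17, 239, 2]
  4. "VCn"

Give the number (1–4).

Key decimal bytes [48, 29] = 30 1d is 2 bytes ≤ B = 3; zero-pad to 3 bytes: K' = 30 1d 00.
K' ⊕ ipad = 06 2b 36; K' ⊕ opad = 6c 41 5c.
m1: inner = H(06 2b 36 62 67 64) = 94; tag = H(6c 41 5c 94) = 9d
m2: inner = H(06 2b 36 ad aa cb) = 89; tag = H(6c 41 5c 89) = 92
m3: inner = H(06 2b 36 11 ef 02) = 69; tag = H(6c 41 5c 69) = 72 ← matches
m4: inner = H(06 2b 36 56 43 6e) = 6e; tag = H(6c 41 5c 6e) = 77

3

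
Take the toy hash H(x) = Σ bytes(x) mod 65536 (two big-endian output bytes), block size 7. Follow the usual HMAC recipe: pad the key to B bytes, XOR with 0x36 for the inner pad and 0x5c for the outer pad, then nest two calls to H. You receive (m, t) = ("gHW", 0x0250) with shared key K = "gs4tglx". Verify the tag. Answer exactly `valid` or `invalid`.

Key "gs4tglx" = 67 73 34 74 67 6c 78 is exactly B = 7 bytes: K' = 67 73 34 74 67 6c 78.
K' ⊕ ipad = 51 45 02 42 51 5a 4e; K' ⊕ opad = 3b 2f 68 28 3b 30 24.
Inner hash: sum = 81+69+2+66+81+90+78+103+72+87 = 729 → 02 d9.
Outer hash (recomputed tag): sum = 59+47+104+40+59+48+36+2+217 = 612 → 02 64.
Recomputed tag = 0264; claimed = 0250 → mismatch.

invalid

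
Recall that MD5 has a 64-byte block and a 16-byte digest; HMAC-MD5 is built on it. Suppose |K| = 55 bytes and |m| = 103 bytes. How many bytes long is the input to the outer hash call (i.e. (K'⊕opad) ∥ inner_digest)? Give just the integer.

80

Key is 55 ≤ 64 bytes, zero-padded: |K'| = 64.
Outer input = (K'⊕opad) ∥ H(inner) → 64 + 16 = 80 bytes.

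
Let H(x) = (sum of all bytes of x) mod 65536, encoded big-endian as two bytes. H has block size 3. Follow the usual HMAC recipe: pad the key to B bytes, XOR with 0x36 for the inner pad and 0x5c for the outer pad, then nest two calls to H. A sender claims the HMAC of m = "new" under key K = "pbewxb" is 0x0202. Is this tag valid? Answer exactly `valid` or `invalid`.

Key "pbewxb" = 70 62 65 77 78 62 is 6 bytes > B = 3, so hash it first: H(key) = 02 88, then zero-pad to 3 bytes: K' = 02 88 00.
K' ⊕ ipad = 34 be 36; K' ⊕ opad = 5e d4 5c.
Inner hash: sum = 52+190+54+110+101+119 = 626 → 02 72.
Outer hash (recomputed tag): sum = 94+212+92+2+114 = 514 → 02 02.
Recomputed tag = 0202; claimed = 0202 → match.

valid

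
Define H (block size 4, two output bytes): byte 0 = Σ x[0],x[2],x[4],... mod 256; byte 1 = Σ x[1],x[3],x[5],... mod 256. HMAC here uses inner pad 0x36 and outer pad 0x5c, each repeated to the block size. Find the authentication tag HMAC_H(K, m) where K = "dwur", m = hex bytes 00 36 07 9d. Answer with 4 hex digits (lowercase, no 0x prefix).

fdb1

Key "dwur" = 64 77 75 72 is exactly B = 4 bytes: K' = 64 77 75 72.
K' ⊕ ipad = 52 41 43 44.  K' ⊕ opad = 38 2b 29 2e.
Inner input = (K'⊕ipad) ∥ m = 52 41 43 44 ∥ 00 36 07 9d.
Inner hash: even-index sum = 156 mod 256 = 156; odd-index sum = 344 mod 256 = 88 → 9c 58.
Outer input = (K'⊕opad) ∥ inner = 38 2b 29 2e ∥ 9c 58.
Outer hash (tag): even-index sum = 253 mod 256 = 253; odd-index sum = 177 mod 256 = 177 → fd b1.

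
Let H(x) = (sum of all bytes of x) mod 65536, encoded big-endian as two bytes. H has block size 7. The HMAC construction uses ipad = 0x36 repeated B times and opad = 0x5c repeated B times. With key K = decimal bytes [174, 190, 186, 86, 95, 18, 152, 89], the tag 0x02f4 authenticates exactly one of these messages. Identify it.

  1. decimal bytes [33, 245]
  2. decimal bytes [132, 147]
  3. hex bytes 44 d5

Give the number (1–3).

Key decimal bytes [174, 190, 186, 86, 95, 18, 152, 89] = ae be ba 56 5f 12 98 59 is 8 bytes > B = 7, so hash it first: H(key) = 03 de, then zero-pad to 7 bytes: K' = 03 de 00 00 00 00 00.
K' ⊕ ipad = 35 e8 36 36 36 36 36; K' ⊕ opad = 5f 82 5c 5c 5c 5c 5c.
m1: inner = H(35 e8 36 36 36 36 36 21 f5) = 03 41; tag = H(5f 82 5c 5c 5c 5c 5c 03 41) = 02f1
m2: inner = H(35 e8 36 36 36 36 36 84 93) = 03 42; tag = H(5f 82 5c 5c 5c 5c 5c 03 42) = 02f2
m3: inner = H(35 e8 36 36 36 36 36 44 d5) = 03 44; tag = H(5f 82 5c 5c 5c 5c 5c 03 44) = 02f4 ← matches

3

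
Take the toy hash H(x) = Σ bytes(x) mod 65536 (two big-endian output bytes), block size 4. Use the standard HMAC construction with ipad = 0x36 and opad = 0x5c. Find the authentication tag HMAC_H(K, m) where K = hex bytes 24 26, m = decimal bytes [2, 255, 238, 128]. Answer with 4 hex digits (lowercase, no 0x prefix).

Key hex bytes 24 26 is 2 bytes ≤ B = 4; zero-pad to 4 bytes: K' = 24 26 00 00.
K' ⊕ ipad = 12 10 36 36.  K' ⊕ opad = 78 7a 5c 5c.
Inner input = (K'⊕ipad) ∥ m = 12 10 36 36 ∥ 02 ff ee 80.
Inner hash: sum = 18+16+54+54+2+255+238+128 = 765 → 02 fd.
Outer input = (K'⊕opad) ∥ inner = 78 7a 5c 5c ∥ 02 fd.
Outer hash (tag): sum = 120+122+92+92+2+253 = 681 → 02 a9.

02a9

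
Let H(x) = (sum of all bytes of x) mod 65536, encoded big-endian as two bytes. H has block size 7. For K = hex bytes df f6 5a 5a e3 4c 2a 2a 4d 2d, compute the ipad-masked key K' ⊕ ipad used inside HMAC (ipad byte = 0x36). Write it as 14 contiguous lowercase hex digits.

Key hex bytes df f6 5a 5a e3 4c 2a 2a 4d 2d is 10 bytes > B = 7, so hash it first: H(key) = 04 86, then zero-pad to 7 bytes: K' = 04 86 00 00 00 00 00.
XOR each byte with 0x36: 04⊕36=32, 86⊕36=b0, 00⊕36=36, 00⊕36=36, 00⊕36=36, 00⊕36=36, 00⊕36=36.

32b03636363636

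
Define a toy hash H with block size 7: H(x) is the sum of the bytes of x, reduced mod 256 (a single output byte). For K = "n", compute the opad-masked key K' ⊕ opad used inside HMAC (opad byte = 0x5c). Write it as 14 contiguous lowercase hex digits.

Key "n" = 6e is 1 byte ≤ B = 7; zero-pad to 7 bytes: K' = 6e 00 00 00 00 00 00.
XOR each byte with 0x5c: 6e⊕5c=32, 00⊕5c=5c, 00⊕5c=5c, 00⊕5c=5c, 00⊕5c=5c, 00⊕5c=5c, 00⊕5c=5c.

325c5c5c5c5c5c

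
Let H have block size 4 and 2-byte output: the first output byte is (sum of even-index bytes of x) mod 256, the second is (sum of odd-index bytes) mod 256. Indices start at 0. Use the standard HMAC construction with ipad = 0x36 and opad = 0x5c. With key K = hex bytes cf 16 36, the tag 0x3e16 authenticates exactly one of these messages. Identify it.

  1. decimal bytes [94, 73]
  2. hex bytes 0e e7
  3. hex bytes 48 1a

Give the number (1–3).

Key hex bytes cf 16 36 is 3 bytes ≤ B = 4; zero-pad to 4 bytes: K' = cf 16 36 00.
K' ⊕ ipad = f9 20 00 36; K' ⊕ opad = 93 4a 6a 5c.
m1: inner = H(f9 20 00 36 5e 49) = 57 9f; tag = H(93 4a 6a 5c 57 9f) = 5445
m2: inner = H(f9 20 00 36 0e e7) = 07 3d; tag = H(93 4a 6a 5c 07 3d) = 04e3
m3: inner = H(f9 20 00 36 48 1a) = 41 70; tag = H(93 4a 6a 5c 41 70) = 3e16 ← matches

3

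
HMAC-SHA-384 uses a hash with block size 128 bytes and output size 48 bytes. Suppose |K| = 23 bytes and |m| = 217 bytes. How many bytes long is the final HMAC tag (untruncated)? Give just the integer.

48

The tag is one SHA-384 digest: 48 bytes.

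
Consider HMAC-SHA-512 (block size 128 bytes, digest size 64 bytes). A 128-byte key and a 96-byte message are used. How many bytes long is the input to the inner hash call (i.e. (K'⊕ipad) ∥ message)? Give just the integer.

224

Key is 128 ≤ 128 bytes, zero-padded: |K'| = 128.
Inner input = (K'⊕ipad) ∥ m → 128 + 96 = 224 bytes.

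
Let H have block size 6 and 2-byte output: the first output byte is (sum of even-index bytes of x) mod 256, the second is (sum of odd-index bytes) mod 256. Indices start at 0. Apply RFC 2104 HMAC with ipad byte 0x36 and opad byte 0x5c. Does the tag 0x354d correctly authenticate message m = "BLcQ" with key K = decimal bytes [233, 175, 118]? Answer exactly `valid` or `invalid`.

valid

Key decimal bytes [233, 175, 118] = e9 af 76 is 3 bytes ≤ B = 6; zero-pad to 6 bytes: K' = e9 af 76 00 00 00.
K' ⊕ ipad = df 99 40 36 36 36; K' ⊕ opad = b5 f3 2a 5c 5c 5c.
Inner hash: even-index sum = 506 mod 256 = 250; odd-index sum = 418 mod 256 = 162 → fa a2.
Outer hash (recomputed tag): even-index sum = 565 mod 256 = 53; odd-index sum = 589 mod 256 = 77 → 35 4d.
Recomputed tag = 354d; claimed = 354d → match.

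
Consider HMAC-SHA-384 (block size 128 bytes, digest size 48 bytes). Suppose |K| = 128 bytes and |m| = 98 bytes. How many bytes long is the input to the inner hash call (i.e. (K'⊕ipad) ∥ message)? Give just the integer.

Key is 128 ≤ 128 bytes, zero-padded: |K'| = 128.
Inner input = (K'⊕ipad) ∥ m → 128 + 98 = 226 bytes.

226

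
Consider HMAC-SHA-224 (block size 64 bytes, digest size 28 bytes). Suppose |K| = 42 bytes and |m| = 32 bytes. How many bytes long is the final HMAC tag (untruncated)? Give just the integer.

28

The tag is one SHA-224 digest: 28 bytes.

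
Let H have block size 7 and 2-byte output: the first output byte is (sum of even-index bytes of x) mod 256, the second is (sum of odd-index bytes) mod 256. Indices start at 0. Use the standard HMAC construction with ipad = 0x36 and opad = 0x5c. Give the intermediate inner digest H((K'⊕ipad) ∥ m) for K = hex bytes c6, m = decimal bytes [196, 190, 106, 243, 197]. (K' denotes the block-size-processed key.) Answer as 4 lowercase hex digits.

Key hex bytes c6 is 1 byte ≤ B = 7; zero-pad to 7 bytes: K' = c6 00 00 00 00 00 00.
K' ⊕ ipad = f0 36 36 36 36 36 36.
Inner input = f0 36 36 36 36 36 36 ∥ c4 be 6a f3 c5.
Inner hash: even-index sum = 835 mod 256 = 67; odd-index sum = 661 mod 256 = 149 → 43 95.

4395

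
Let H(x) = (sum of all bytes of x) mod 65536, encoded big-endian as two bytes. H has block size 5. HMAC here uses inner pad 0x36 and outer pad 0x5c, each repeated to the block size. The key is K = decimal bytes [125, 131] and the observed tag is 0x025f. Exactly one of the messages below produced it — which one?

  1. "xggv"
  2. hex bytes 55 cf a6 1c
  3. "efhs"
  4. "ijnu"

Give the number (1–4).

Key decimal bytes [125, 131] = 7d 83 is 2 bytes ≤ B = 5; zero-pad to 5 bytes: K' = 7d 83 00 00 00.
K' ⊕ ipad = 4b b5 36 36 36; K' ⊕ opad = 21 df 5c 5c 5c.
m1: inner = H(4b b5 36 36 36 78 67 67 76) = 03 5e; tag = H(21 df 5c 5c 5c 03 5e) = 0275
m2: inner = H(4b b5 36 36 36 55 cf a6 1c) = 03 88; tag = H(21 df 5c 5c 5c 03 88) = 029f
m3: inner = H(4b b5 36 36 36 65 66 68 73) = 03 48; tag = H(21 df 5c 5c 5c 03 48) = 025f ← matches
m4: inner = H(4b b5 36 36 36 69 6a 6e 75) = 03 58; tag = H(21 df 5c 5c 5c 03 58) = 026f

3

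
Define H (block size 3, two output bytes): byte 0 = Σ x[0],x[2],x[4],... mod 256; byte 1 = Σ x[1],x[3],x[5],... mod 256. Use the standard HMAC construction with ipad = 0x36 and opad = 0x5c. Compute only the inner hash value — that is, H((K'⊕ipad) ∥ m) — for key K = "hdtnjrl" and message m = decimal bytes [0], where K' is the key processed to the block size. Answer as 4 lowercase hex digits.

Key "hdtnjrl" = 68 64 74 6e 6a 72 6c is 7 bytes > B = 3, so hash it first: H(key) = b2 44, then zero-pad to 3 bytes: K' = b2 44 00.
K' ⊕ ipad = 84 72 36.
Inner input = 84 72 36 ∥ 00.
Inner hash: even-index sum = 186 mod 256 = 186; odd-index sum = 114 mod 256 = 114 → ba 72.

ba72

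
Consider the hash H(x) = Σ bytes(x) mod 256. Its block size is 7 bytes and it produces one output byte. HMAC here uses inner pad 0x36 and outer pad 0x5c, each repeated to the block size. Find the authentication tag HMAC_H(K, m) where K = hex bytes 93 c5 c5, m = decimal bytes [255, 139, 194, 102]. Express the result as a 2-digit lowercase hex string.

Key hex bytes 93 c5 c5 is 3 bytes ≤ B = 7; zero-pad to 7 bytes: K' = 93 c5 c5 00 00 00 00.
K' ⊕ ipad = a5 f3 f3 36 36 36 36.  K' ⊕ opad = cf 99 99 5c 5c 5c 5c.
Inner input = (K'⊕ipad) ∥ m = a5 f3 f3 36 36 36 36 ∥ ff 8b c2 66.
Inner hash: sum = 165+243+243+54+54+54+54+255+139+194+102 = 1557; mod 256 = 21 → 15.
Outer input = (K'⊕opad) ∥ inner = cf 99 99 5c 5c 5c 5c ∥ 15.
Outer hash (tag): sum = 207+153+153+92+92+92+92+21 = 902; mod 256 = 134 → 86.

86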